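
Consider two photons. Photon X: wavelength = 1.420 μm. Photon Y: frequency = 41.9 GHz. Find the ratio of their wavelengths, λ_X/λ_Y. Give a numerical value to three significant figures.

λ_X = 1.420 × 10^-6 m (from wavelength = 1.420 μm, via λ given directly).
λ_Y = 0.007155 m (from frequency = 41.9 GHz, via λ = c/f).
Ratio = 1.420 × 10^-6 / 0.007155 = 1.98 × 10^-4.

1.98 × 10^-4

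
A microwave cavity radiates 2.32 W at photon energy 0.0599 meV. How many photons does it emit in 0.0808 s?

Total energy: E_total = P·t = 2.32 × 0.0808 = 0.1875 J.
Per-photon energy: E = 9.597e-24 J.
N = E_total / E_photon = 1.95e22.

1.95e22 photons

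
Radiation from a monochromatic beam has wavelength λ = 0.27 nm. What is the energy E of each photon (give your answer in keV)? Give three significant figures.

4.59 keV

(h = 6.62607015 × 10^-34 J·s, c = 2.99792458 × 10^8 m/s, 1 eV = 1.602176634 × 10^-19 J.)
Convert to SI: λ = 0.27 nm = 2.7 × 10^-10 m.
Since E = hc/λ for a photon, E = 7.357 × 10^-16 J.
Converting to keV: E = 4.592 keV ≈ 4.59 keV.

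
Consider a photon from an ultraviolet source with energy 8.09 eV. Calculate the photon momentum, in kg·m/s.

Convert to SI: E = 8.09 eV = 1.2962e-18 J.
Since p = E/c for a photon, p = 4.324e-27 kg·m/s.
So p ≈ 4.32e-27 kg·m/s.

4.32e-27 kg·m/s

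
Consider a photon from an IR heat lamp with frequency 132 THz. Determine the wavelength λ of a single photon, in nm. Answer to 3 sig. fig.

Convert to SI: f = 132 THz = 1.32e14 Hz.
Apply λ = c/f: λ = 2.271e-6 m.
Converting to nm: λ = 2271 nm ≈ 2270 nm.

2270 nm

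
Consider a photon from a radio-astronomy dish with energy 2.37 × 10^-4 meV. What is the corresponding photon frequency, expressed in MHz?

First convert: E = 2.37 × 10^-4 meV = 3.7972 × 10^-26 J.
Apply f = E/h: f = 5.731 × 10^7 Hz.
Converting to MHz: f = 57.31 MHz ≈ 57.3 MHz.

57.3 MHz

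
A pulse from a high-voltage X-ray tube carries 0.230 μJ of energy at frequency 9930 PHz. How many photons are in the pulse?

Per-photon energy: E = 6.580e-15 J (from frequency = 9930 PHz).
N = E_total / E_photon = 2.30e-7 J / 6.580e-15 J = 3.50e7.

3.50e7 photons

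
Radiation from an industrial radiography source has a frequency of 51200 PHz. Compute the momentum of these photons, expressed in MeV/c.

First convert: f = 51200 PHz = 5.12e19 Hz.
For a photon p = hf/c, so p = 1.132e-22 kg·m/s.
Converting to MeV/c: p = 0.2117 MeV/c ≈ 0.212 MeV/c.

0.212 MeV/c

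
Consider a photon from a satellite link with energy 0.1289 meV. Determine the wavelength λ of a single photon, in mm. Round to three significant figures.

Convert to SI: E = 0.1289 meV = 2.0652 × 10^-23 J.
Apply λ = hc/E: λ = 0.009619 m.
Converting to mm: λ = 9.619 mm ≈ 9.62 mm.

9.62 mm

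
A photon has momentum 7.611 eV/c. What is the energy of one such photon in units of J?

1.22 × 10^-18 J

In SI units: p = 7.611 eV/c = 4.0675 × 10^-27 kg·m/s.
For a photon E = pc, so E = 1.219 × 10^-18 J.
So E ≈ 1.22 × 10^-18 J.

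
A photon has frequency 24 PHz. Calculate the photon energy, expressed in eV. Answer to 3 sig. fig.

99.3 eV

(h = 6.62607015 × 10^-34 J·s, 1 eV = 1.602176634 × 10^-19 J.)
Convert to SI: f = 24 PHz = 2.4 × 10^16 Hz.
The photon relation is E = hf, giving E = 1.590 × 10^-17 J.
Converting to eV: E = 99.26 eV ≈ 99.3 eV.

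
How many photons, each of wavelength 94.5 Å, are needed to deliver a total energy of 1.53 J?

7.28e16 photons

Per-photon energy: E = 2.102e-17 J (from wavelength = 94.5 Å).
N = E_total / E_photon = 1.53 J / 2.102e-17 J = 7.28e16.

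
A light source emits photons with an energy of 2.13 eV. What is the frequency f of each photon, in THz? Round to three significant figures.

In SI units: E = 2.13 eV = 3.4126·10^-19 J.
For a photon f = E/h, so f = 5.150·10^14 Hz.
Converting to THz: f = 515.0 THz ≈ 515 THz.

515 THz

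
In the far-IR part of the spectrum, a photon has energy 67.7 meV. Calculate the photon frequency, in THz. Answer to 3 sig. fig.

16.4 THz

Use h = 6.62607015e-34 J·s, 1 eV = 1.602176634e-19 J.
In SI units: E = 67.7 meV = 1.0847e-20 J.
Apply f = E/h: f = 1.637e13 Hz.
Converting to THz: f = 16.37 THz ≈ 16.4 THz.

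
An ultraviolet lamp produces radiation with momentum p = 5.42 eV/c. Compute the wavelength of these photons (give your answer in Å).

(h = 6.62607015 × 10^-34 J·s, c = 2.99792458 × 10^8 m/s, 1 eV = 1.602176634 × 10^-19 J.)
Convert to SI: p = 5.42 eV/c = 2.8966 × 10^-27 kg·m/s.
The photon relation is λ = h/p, giving λ = 2.288 × 10^-7 m.
Converting to Å: λ = 2288 Å ≈ 2290 Å.

2290 Å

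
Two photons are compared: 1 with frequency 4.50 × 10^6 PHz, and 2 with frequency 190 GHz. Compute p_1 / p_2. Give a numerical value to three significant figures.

p_1 = 9.946 × 10^-21 kg·m/s (from frequency = 4.50 × 10^6 PHz, via p = hf/c).
p_2 = 4.199 × 10^-31 kg·m/s (from frequency = 190 GHz, via p = hf/c).
Ratio = 9.946 × 10^-21 / 4.199 × 10^-31 = 2.37 × 10^10.

2.37 × 10^10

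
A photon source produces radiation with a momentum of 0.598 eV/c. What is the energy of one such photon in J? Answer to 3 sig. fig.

9.58e-20 J

In SI units: p = 0.598 eV/c = 3.1959e-28 kg·m/s.
Since E = pc for a photon, E = 9.581e-20 J.
So E ≈ 9.58e-20 J.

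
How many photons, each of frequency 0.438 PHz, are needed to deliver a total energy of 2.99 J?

Per-photon energy: E = 2.902e-19 J (from frequency = 0.438 PHz).
N = E_total / E_photon = 2.99 J / 2.902e-19 J = 1.03e19.

1.03e19 photons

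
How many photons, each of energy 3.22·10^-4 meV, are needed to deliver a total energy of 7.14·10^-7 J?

1.38·10^19 photons

Per-photon energy: E = 5.159·10^-26 J (from energy = 3.22·10^-4 meV).
N = E_total / E_photon = 7.14·10^-7 J / 5.159·10^-26 J = 1.38·10^19.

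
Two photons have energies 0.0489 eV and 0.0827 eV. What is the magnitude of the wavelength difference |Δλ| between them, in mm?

0.0104 mm

Using λ = hc/E: λ₁ = 2.535e-5 m, λ₂ = 1.499e-5 m.
|Δλ| = |2.535e-5 − 1.499e-5| = 1.04e-5 m = 0.0104 mm.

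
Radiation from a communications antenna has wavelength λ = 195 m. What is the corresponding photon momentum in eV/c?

Since p = h/λ for a photon, p = 3.398·10^-36 kg·m/s.
Converting to eV/c: p = 6.358·10^-9 eV/c ≈ 6.36·10^-9 eV/c.

6.36·10^-9 eV/c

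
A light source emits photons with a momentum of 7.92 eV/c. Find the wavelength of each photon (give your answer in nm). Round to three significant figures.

157 nm

In SI units: p = 7.92 eV/c = 4.2327e-27 kg·m/s.
For a photon λ = h/p, so λ = 1.565e-7 m.
Converting to nm: λ = 156.5 nm ≈ 157 nm.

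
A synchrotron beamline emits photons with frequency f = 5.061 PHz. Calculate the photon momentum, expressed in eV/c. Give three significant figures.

20.9 eV/c

In SI units: f = 5.061 PHz = 5.061 × 10^15 Hz.
The photon relation is p = hf/c, giving p = 1.119 × 10^-26 kg·m/s.
Converting to eV/c: p = 20.93 eV/c ≈ 20.9 eV/c.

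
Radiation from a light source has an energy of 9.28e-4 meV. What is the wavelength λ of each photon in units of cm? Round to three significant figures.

134 cm

First convert: E = 9.28e-4 meV = 1.4868e-25 J.
For a photon λ = hc/E, so λ = 1.336 m.
Converting to cm: λ = 133.6 cm ≈ 134 cm.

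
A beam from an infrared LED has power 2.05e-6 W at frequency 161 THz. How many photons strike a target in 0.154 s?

Total energy: E_total = P·t = 2.05e-6 × 0.154 = 3.157e-7 J.
Per-photon energy: E = 1.067e-19 J.
N = E_total / E_photon = 2.96e12.

2.96e12 photons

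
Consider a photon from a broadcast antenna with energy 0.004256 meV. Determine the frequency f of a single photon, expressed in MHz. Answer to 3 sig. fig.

Convert to SI: E = 0.004256 meV = 6.8189 × 10^-25 J.
Apply f = E/h: f = 1.029 × 10^9 Hz.
Converting to MHz: f = 1029 MHz ≈ 1030 MHz.

1030 MHz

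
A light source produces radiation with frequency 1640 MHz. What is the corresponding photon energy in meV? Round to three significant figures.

6.78 × 10^-3 meV

Convert to SI: f = 1640 MHz = 1.640 × 10^9 Hz.
For a photon E = hf, so E = 1.087 × 10^-24 J.
Converting to meV: E = 0.006782 meV ≈ 6.78 × 10^-3 meV.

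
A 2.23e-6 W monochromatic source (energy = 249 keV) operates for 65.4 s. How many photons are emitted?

3.66e9 photons

Total energy: E_total = P·t = 2.23e-6 × 65.4 = 1.458e-4 J.
Per-photon energy: E = 3.989e-14 J.
N = E_total / E_photon = 3.66e9.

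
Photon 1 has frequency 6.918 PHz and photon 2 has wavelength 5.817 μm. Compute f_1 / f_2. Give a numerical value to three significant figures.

134

f_1 = 6.918 × 10^15 Hz (from frequency = 6.918 PHz, via f given directly).
f_2 = 5.154 × 10^13 Hz (from wavelength = 5.817 μm, via f = c/λ).
Ratio = 6.918 × 10^15 / 5.154 × 10^13 = 134.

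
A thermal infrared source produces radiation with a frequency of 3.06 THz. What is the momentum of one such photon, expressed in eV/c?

Use h = 6.62607015e-34 J·s, c = 2.99792458e8 m/s, 1 eV = 1.602176634e-19 J.
Convert to SI: f = 3.06 THz = 3.06e12 Hz.
The photon relation is p = hf/c, giving p = 6.763e-30 kg·m/s.
Converting to eV/c: p = 0.01266 eV/c ≈ 0.0127 eV/c.

0.0127 eV/c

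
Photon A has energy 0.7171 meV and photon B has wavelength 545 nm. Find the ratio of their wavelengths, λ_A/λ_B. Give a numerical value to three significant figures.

3170

λ_A = 0.001729 m (from energy = 0.7171 meV, via λ = hc/E).
λ_B = 5.450e-7 m (from wavelength = 545 nm, via λ given directly).
Ratio = 0.001729 / 5.450e-7 = 3170.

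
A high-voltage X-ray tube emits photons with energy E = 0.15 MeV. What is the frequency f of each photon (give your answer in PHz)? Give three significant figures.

3.63·10^4 PHz

Take h = 6.62607015·10^-34 J·s, 1 eV = 1.602176634·10^-19 J.
First convert: E = 0.15 MeV = 2.4033·10^-14 J.
For a photon f = E/h, so f = 3.627·10^19 Hz.
Converting to PHz: f = 36270 PHz ≈ 3.63·10^4 PHz.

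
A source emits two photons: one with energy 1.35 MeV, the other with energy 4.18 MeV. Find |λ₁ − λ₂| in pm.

Using λ = hc/E: λ₁ = 9.184 × 10^-13 m, λ₂ = 2.966 × 10^-13 m.
|Δλ| = |9.184 × 10^-13 − 2.966 × 10^-13| = 6.22 × 10^-13 m = 0.622 pm.

0.622 pm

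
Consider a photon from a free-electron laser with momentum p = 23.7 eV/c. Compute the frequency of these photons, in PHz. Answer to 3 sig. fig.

5.73 PHz

Take h = 6.62607015·10^-34 J·s, c = 2.99792458·10^8 m/s, 1 eV = 1.602176634·10^-19 J.
Convert to SI: p = 23.7 eV/c = 1.2666·10^-26 kg·m/s.
The photon relation is f = pc/h, giving f = 5.731·10^15 Hz.
Converting to PHz: f = 5.731 PHz ≈ 5.73 PHz.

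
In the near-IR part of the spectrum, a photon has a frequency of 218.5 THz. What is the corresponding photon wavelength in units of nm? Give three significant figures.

(c = 2.99792458e8 m/s.)
First convert: f = 218.5 THz = 2.185e14 Hz.
For a photon λ = c/f, so λ = 1.372e-6 m.
Converting to nm: λ = 1372 nm ≈ 1370 nm.

1370 nm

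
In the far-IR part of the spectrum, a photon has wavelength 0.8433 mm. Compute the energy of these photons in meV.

1.47 meV

Use h = 6.62607015e-34 J·s, c = 2.99792458e8 m/s, 1 eV = 1.602176634e-19 J.
Convert to SI: λ = 0.8433 mm = 8.433e-4 m.
For a photon E = hc/λ, so E = 2.356e-22 J.
Converting to meV: E = 1.470 meV ≈ 1.47 meV.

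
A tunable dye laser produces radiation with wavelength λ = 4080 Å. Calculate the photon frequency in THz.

Take c = 2.99792458 × 10^8 m/s.
Convert to SI: λ = 4080 Å = 4.08 × 10^-7 m.
Since f = c/λ for a photon, f = 7.348 × 10^14 Hz.
Converting to THz: f = 734.8 THz ≈ 735 THz.

735 THz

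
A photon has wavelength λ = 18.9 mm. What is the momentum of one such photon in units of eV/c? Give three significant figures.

Take h = 6.62607015·10^-34 J·s, c = 2.99792458·10^8 m/s, 1 eV = 1.602176634·10^-19 J.
First convert: λ = 18.9 mm = 0.0189 m.
Apply p = h/λ: p = 3.506·10^-32 kg·m/s.
Converting to eV/c: p = 6.560·10^-5 eV/c ≈ 6.56·10^-5 eV/c.

6.56·10^-5 eV/c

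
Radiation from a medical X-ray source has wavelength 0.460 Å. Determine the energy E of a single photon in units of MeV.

Take h = 6.62607015 × 10^-34 J·s, c = 2.99792458 × 10^8 m/s, 1 eV = 1.602176634 × 10^-19 J.
Convert to SI: λ = 0.460 Å = 4.60 × 10^-11 m.
The photon relation is E = hc/λ, giving E = 4.318 × 10^-15 J.
Converting to MeV: E = 0.02695 MeV ≈ 0.0270 MeV.

0.0270 MeV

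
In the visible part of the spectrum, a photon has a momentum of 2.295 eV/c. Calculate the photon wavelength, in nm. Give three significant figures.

540 nm

Take h = 6.62607015e-34 J·s, c = 2.99792458e8 m/s, 1 eV = 1.602176634e-19 J.
In SI units: p = 2.295 eV/c = 1.2265e-27 kg·m/s.
Since λ = h/p for a photon, λ = 5.402e-7 m.
Converting to nm: λ = 540.2 nm ≈ 540 nm.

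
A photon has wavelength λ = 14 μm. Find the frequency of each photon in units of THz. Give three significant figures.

21.4 THz

(c = 2.99792458e8 m/s.)
In SI units: λ = 14 μm = 1.4e-5 m.
Since f = c/λ for a photon, f = 2.141e13 Hz.
Converting to THz: f = 21.41 THz ≈ 21.4 THz.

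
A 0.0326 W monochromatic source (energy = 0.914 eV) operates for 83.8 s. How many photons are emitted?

1.87 × 10^19 photons

Total energy: E_total = P·t = 0.0326 × 83.8 = 2.732 J.
Per-photon energy: E = 1.464 × 10^-19 J.
N = E_total / E_photon = 1.87 × 10^19.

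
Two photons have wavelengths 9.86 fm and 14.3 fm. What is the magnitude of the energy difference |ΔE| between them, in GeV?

0.0390 GeV

Using E = hc/λ: E₁ = 2.015e-11 J, E₂ = 1.389e-11 J.
|ΔE| = |2.015e-11 − 1.389e-11| = 6.26e-12 J = 0.0390 GeV.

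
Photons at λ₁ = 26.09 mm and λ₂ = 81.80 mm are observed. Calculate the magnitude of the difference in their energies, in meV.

Using E = hc/λ: E₁ = 7.6138 × 10^-24 J, E₂ = 2.4284 × 10^-24 J.
|ΔE| = |7.6138 × 10^-24 − 2.4284 × 10^-24| = 5.19 × 10^-24 J = 0.0324 meV.

0.0324 meV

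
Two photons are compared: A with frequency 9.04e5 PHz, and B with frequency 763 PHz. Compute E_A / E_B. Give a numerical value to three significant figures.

E_A = 5.990e-13 J (from frequency = 9.04e5 PHz, via E = hf).
E_B = 5.056e-16 J (from frequency = 763 PHz, via E = hf).
Ratio = 5.990e-13 / 5.056e-16 = 1180.

1180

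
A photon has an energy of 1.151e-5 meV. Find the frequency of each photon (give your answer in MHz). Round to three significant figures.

(h = 6.62607015e-34 J·s, 1 eV = 1.602176634e-19 J.)
Convert to SI: E = 1.151e-5 meV = 1.8441e-27 J.
For a photon f = E/h, so f = 2.783e6 Hz.
Converting to MHz: f = 2.783 MHz ≈ 2.78 MHz.

2.78 MHz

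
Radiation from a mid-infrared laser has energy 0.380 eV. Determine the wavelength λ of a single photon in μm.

Take h = 6.62607015 × 10^-34 J·s, c = 2.99792458 × 10^8 m/s, 1 eV = 1.602176634 × 10^-19 J.
In SI units: E = 0.380 eV = 6.0883 × 10^-20 J.
Since λ = hc/E for a photon, λ = 3.263 × 10^-6 m.
Converting to μm: λ = 3.263 μm ≈ 3.26 μm.

3.26 μm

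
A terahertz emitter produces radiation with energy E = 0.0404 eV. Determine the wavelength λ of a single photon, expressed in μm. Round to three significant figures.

First convert: E = 0.0404 eV = 6.4728 × 10^-21 J.
Apply λ = hc/E: λ = 3.069 × 10^-5 m.
Converting to μm: λ = 30.69 μm ≈ 30.7 μm.

30.7 μm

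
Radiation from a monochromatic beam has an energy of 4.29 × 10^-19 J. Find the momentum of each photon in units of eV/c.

Take c = 2.99792458 × 10^8 m/s, 1 eV = 1.602176634 × 10^-19 J.
For a photon p = E/c, so p = 1.431 × 10^-27 kg·m/s.
Converting to eV/c: p = 2.678 eV/c ≈ 2.68 eV/c.

2.68 eV/c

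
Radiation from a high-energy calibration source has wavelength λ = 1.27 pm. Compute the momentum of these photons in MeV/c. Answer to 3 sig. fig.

(h = 6.62607015·10^-34 J·s, c = 2.99792458·10^8 m/s, 1 eV = 1.602176634·10^-19 J.)
In SI units: λ = 1.27 pm = 1.27·10^-12 m.
For a photon p = h/λ, so p = 5.217·10^-22 kg·m/s.
Converting to MeV/c: p = 0.9763 MeV/c ≈ 0.976 MeV/c.

0.976 MeV/c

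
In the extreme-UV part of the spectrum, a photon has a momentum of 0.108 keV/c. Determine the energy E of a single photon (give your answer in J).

1.73e-17 J

Take c = 2.99792458e8 m/s, 1 eV = 1.602176634e-19 J.
First convert: p = 0.108 keV/c = 5.7718e-26 kg·m/s.
Apply E = pc: E = 1.730e-17 J.
So E ≈ 1.73e-17 J.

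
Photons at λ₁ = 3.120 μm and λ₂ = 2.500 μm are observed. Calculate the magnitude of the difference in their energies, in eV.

Using E = hc/λ: E₁ = 6.3668e-20 J, E₂ = 7.9458e-20 J.
|ΔE| = |6.3668e-20 − 7.9458e-20| = 1.58e-20 J = 0.0986 eV.

0.0986 eV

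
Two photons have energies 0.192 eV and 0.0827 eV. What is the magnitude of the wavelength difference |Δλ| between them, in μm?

Using λ = hc/E: λ₁ = 6.458e-6 m, λ₂ = 1.499e-5 m.
|Δλ| = |6.458e-6 − 1.499e-5| = 8.53e-6 m = 8.53 μm.

8.53 μm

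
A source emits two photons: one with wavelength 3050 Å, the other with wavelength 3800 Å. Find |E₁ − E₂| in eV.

Using E = hc/λ: E₁ = 6.513e-19 J, E₂ = 5.227e-19 J.
|ΔE| = |6.513e-19 − 5.227e-19| = 1.29e-19 J = 0.802 eV.

0.802 eV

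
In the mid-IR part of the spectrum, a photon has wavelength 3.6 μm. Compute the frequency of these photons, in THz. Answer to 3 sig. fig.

Use c = 2.99792458 × 10^8 m/s.
In SI units: λ = 3.6 μm = 3.6 × 10^-6 m.
Since f = c/λ for a photon, f = 8.328 × 10^13 Hz.
Converting to THz: f = 83.28 THz ≈ 83.3 THz.

83.3 THz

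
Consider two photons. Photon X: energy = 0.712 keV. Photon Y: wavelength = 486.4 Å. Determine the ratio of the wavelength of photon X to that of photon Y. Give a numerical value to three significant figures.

λ_X = 1.741·10^-9 m (from energy = 0.712 keV, via λ = hc/E).
λ_Y = 4.864·10^-8 m (from wavelength = 486.4 Å, via λ given directly).
Ratio = 1.741·10^-9 / 4.864·10^-8 = 0.0358.

0.0358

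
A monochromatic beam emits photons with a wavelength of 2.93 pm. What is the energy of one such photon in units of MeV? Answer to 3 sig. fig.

0.423 MeV

Use h = 6.62607015 × 10^-34 J·s, c = 2.99792458 × 10^8 m/s, 1 eV = 1.602176634 × 10^-19 J.
First convert: λ = 2.93 pm = 2.93 × 10^-12 m.
For a photon E = hc/λ, so E = 6.780 × 10^-14 J.
Converting to MeV: E = 0.4232 MeV ≈ 0.423 MeV.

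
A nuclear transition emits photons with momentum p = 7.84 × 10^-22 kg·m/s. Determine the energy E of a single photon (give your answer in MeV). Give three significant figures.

(c = 2.99792458 × 10^8 m/s, 1 eV = 1.602176634 × 10^-19 J.)
The photon relation is E = pc, giving E = 2.350 × 10^-13 J.
Converting to MeV: E = 1.467 MeV ≈ 1.47 MeV.

1.47 MeV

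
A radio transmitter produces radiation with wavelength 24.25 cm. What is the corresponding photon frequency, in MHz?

1240 MHz

First convert: λ = 24.25 cm = 0.2425 m.
Apply f = c/λ: f = 1.236e9 Hz.
Converting to MHz: f = 1236 MHz ≈ 1240 MHz.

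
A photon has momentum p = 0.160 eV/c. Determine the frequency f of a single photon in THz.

Take h = 6.62607015 × 10^-34 J·s, c = 2.99792458 × 10^8 m/s, 1 eV = 1.602176634 × 10^-19 J.
Convert to SI: p = 0.160 eV/c = 8.5509 × 10^-29 kg·m/s.
Apply f = pc/h: f = 3.869 × 10^13 Hz.
Converting to THz: f = 38.69 THz ≈ 38.7 THz.

38.7 THz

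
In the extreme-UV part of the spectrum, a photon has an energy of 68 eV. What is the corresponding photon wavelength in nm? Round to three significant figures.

18.2 nm

Convert to SI: E = 68 eV = 1.0895e-17 J.
The photon relation is λ = hc/E, giving λ = 1.823e-8 m.
Converting to nm: λ = 18.23 nm ≈ 18.2 nm.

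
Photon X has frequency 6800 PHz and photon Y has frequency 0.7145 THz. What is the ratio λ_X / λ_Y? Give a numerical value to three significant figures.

λ_X = 4.409e-11 m (from frequency = 6800 PHz, via λ = c/f).
λ_Y = 4.196e-4 m (from frequency = 0.7145 THz, via λ = c/f).
Ratio = 4.409e-11 / 4.196e-4 = 1.05e-7.

1.05e-7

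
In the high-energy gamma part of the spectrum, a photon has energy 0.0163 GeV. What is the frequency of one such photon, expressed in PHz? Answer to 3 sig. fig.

First convert: E = 0.0163 GeV = 2.6115 × 10^-12 J.
The photon relation is f = E/h, giving f = 3.941 × 10^21 Hz.
Converting to PHz: f = 3.941 × 10^6 PHz ≈ 3.94 × 10^6 PHz.

3.94 × 10^6 PHz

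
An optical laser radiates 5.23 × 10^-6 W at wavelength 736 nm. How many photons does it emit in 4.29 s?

Total energy: E_total = P·t = 5.23 × 10^-6 × 4.29 = 2.244 × 10^-5 J.
Per-photon energy: E = 2.699 × 10^-19 J.
N = E_total / E_photon = 8.31 × 10^13.

8.31 × 10^13 photons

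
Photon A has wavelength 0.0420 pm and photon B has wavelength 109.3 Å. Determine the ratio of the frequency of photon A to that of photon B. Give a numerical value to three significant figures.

2.60e5

f_A = 7.138e21 Hz (from wavelength = 0.0420 pm, via f = c/λ).
f_B = 2.743e16 Hz (from wavelength = 109.3 Å, via f = c/λ).
Ratio = 7.138e21 / 2.743e16 = 2.60e5.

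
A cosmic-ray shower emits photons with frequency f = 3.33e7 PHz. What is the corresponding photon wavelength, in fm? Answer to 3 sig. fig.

9.00 fm

Convert to SI: f = 3.33e7 PHz = 3.33e22 Hz.
The photon relation is λ = c/f, giving λ = 9.003e-15 m.
Converting to fm: λ = 9.003 fm ≈ 9.00 fm.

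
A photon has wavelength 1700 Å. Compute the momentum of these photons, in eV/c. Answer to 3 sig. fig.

In SI units: λ = 1700 Å = 1.7 × 10^-7 m.
Since p = h/λ for a photon, p = 3.898 × 10^-27 kg·m/s.
Converting to eV/c: p = 7.293 eV/c ≈ 7.29 eV/c.

7.29 eV/c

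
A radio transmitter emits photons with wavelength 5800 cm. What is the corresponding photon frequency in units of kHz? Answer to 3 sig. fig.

5170 kHz

First convert: λ = 5800 cm = 58 m.
The photon relation is f = c/λ, giving f = 5.169e6 Hz.
Converting to kHz: f = 5169 kHz ≈ 5170 kHz.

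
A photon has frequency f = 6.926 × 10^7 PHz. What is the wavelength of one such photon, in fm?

4.33 fm

(c = 2.99792458 × 10^8 m/s.)
First convert: f = 6.926 × 10^7 PHz = 6.926 × 10^22 Hz.
Since λ = c/f for a photon, λ = 4.329 × 10^-15 m.
Converting to fm: λ = 4.329 fm ≈ 4.33 fm.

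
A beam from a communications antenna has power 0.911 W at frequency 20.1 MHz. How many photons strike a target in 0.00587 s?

Total energy: E_total = P·t = 0.911 × 0.00587 = 0.005348 J.
Per-photon energy: E = 1.332·10^-26 J.
N = E_total / E_photon = 4.02·10^23.

4.02·10^23 photons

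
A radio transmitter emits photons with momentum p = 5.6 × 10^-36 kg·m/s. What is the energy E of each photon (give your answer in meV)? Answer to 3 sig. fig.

Apply E = pc: E = 1.679 × 10^-27 J.
Converting to meV: E = 1.048 × 10^-5 meV ≈ 1.05 × 10^-5 meV.

1.05 × 10^-5 meV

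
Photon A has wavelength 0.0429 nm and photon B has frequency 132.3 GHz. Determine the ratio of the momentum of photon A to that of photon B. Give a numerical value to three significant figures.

5.28·10^7

p_A = 1.545·10^-23 kg·m/s (from wavelength = 0.0429 nm, via p = h/λ).
p_B = 2.924·10^-31 kg·m/s (from frequency = 132.3 GHz, via p = hf/c).
Ratio = 1.545·10^-23 / 2.924·10^-31 = 5.28·10^7.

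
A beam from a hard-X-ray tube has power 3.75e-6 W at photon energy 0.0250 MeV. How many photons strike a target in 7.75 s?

Total energy: E_total = P·t = 3.75e-6 × 7.75 = 2.906e-5 J.
Per-photon energy: E = 4.005e-15 J.
N = E_total / E_photon = 7.26e9.

7.26e9 photons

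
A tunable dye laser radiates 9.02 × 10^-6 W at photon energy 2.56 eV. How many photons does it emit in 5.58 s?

Total energy: E_total = P·t = 9.02 × 10^-6 × 5.58 = 5.033 × 10^-5 J.
Per-photon energy: E = 4.102 × 10^-19 J.
N = E_total / E_photon = 1.23 × 10^14.

1.23 × 10^14 photons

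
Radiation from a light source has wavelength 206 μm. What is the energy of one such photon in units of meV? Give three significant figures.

6.02 meV

(h = 6.62607015e-34 J·s, c = 2.99792458e8 m/s, 1 eV = 1.602176634e-19 J.)
First convert: λ = 206 μm = 2.06e-4 m.
Apply E = hc/λ: E = 9.643e-22 J.
Converting to meV: E = 6.019 meV ≈ 6.02 meV.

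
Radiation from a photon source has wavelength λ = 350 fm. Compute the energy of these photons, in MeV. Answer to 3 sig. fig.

In SI units: λ = 350 fm = 3.5e-13 m.
For a photon E = hc/λ, so E = 5.676e-13 J.
Converting to MeV: E = 3.542 MeV ≈ 3.54 MeV.

3.54 MeV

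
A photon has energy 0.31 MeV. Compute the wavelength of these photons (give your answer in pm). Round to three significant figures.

4.00 pm

Use h = 6.62607015e-34 J·s, c = 2.99792458e8 m/s, 1 eV = 1.602176634e-19 J.
Convert to SI: E = 0.31 MeV = 4.9667e-14 J.
Apply λ = hc/E: λ = 3.999e-12 m.
Converting to pm: λ = 3.999 pm ≈ 4.00 pm.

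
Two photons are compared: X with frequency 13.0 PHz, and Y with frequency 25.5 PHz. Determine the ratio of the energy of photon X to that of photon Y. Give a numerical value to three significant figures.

E_X = 8.614 × 10^-18 J (from frequency = 13.0 PHz, via E = hf).
E_Y = 1.690 × 10^-17 J (from frequency = 25.5 PHz, via E = hf).
Ratio = 8.614 × 10^-18 / 1.690 × 10^-17 = 0.510.

0.510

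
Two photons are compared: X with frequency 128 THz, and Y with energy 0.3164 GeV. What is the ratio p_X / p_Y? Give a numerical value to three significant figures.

1.67 × 10^-9

p_X = 2.829 × 10^-28 kg·m/s (from frequency = 128 THz, via p = hf/c).
p_Y = 1.691 × 10^-19 kg·m/s (from energy = 0.3164 GeV, via p = E/c).
Ratio = 2.829 × 10^-28 / 1.691 × 10^-19 = 1.67 × 10^-9.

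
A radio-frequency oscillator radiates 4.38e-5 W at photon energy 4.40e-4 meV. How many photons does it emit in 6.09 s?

3.78e21 photons

Total energy: E_total = P·t = 4.38e-5 × 6.09 = 2.667e-4 J.
Per-photon energy: E = 7.050e-26 J.
N = E_total / E_photon = 3.78e21.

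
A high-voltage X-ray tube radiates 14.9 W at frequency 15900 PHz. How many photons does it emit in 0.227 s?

Total energy: E_total = P·t = 14.9 × 0.227 = 3.382 J.
Per-photon energy: E = 1.054 × 10^-14 J.
N = E_total / E_photon = 3.21 × 10^14.

3.21 × 10^14 photons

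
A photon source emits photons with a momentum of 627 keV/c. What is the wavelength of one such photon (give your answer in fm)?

1980 fm

In SI units: p = 627 keV/c = 3.3509 × 10^-22 kg·m/s.
The photon relation is λ = h/p, giving λ = 1.977 × 10^-12 m.
Converting to fm: λ = 1977 fm ≈ 1980 fm.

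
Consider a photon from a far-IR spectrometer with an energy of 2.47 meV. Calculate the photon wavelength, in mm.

0.502 mm

First convert: E = 2.47 meV = 3.9574 × 10^-22 J.
For a photon λ = hc/E, so λ = 5.020 × 10^-4 m.
Converting to mm: λ = 0.5020 mm ≈ 0.502 mm.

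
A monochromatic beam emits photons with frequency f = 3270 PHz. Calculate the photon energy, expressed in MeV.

0.0135 MeV

First convert: f = 3270 PHz = 3.27 × 10^18 Hz.
Apply E = hf: E = 2.167 × 10^-15 J.
Converting to MeV: E = 0.01352 MeV ≈ 0.0135 MeV.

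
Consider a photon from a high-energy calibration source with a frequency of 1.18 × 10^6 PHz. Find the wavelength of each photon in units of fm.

254 fm

First convert: f = 1.18 × 10^6 PHz = 1.18 × 10^21 Hz.
Since λ = c/f for a photon, λ = 2.541 × 10^-13 m.
Converting to fm: λ = 254.1 fm ≈ 254 fm.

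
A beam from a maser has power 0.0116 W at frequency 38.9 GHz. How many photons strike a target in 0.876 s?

Total energy: E_total = P·t = 0.0116 × 0.876 = 0.01016 J.
Per-photon energy: E = 2.578·10^-23 J.
N = E_total / E_photon = 3.94·10^20.

3.94·10^20 photons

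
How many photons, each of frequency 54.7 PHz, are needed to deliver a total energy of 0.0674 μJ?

1.86·10^9 photons

Per-photon energy: E = 3.624·10^-17 J (from frequency = 54.7 PHz).
N = E_total / E_photon = 6.74·10^-8 J / 3.624·10^-17 J = 1.86·10^9.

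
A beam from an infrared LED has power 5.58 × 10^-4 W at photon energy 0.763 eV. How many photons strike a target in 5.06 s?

2.31 × 10^16 photons

Total energy: E_total = P·t = 5.58 × 10^-4 × 5.06 = 0.002823 J.
Per-photon energy: E = 1.222 × 10^-19 J.
N = E_total / E_photon = 2.31 × 10^16.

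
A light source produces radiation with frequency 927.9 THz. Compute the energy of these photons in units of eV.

Use h = 6.62607015 × 10^-34 J·s, 1 eV = 1.602176634 × 10^-19 J.
First convert: f = 927.9 THz = 9.279 × 10^14 Hz.
For a photon E = hf, so E = 6.148 × 10^-19 J.
Converting to eV: E = 3.837 eV ≈ 3.84 eV.

3.84 eV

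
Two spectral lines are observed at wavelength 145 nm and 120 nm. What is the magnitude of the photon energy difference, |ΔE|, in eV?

1.78 eV

Using E = hc/λ: E₁ = 1.370e-18 J, E₂ = 1.655e-18 J.
|ΔE| = |1.370e-18 − 1.655e-18| = 2.85e-19 J = 1.78 eV.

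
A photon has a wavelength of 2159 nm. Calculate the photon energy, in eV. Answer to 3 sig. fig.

(h = 6.62607015 × 10^-34 J·s, c = 2.99792458 × 10^8 m/s, 1 eV = 1.602176634 × 10^-19 J.)
First convert: λ = 2159 nm = 2.159 × 10^-6 m.
Apply E = hc/λ: E = 9.201 × 10^-20 J.
Converting to eV: E = 0.5743 eV ≈ 0.574 eV.

0.574 eV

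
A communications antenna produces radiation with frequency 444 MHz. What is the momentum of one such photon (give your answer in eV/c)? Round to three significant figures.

Take h = 6.62607015 × 10^-34 J·s, c = 2.99792458 × 10^8 m/s, 1 eV = 1.602176634 × 10^-19 J.
In SI units: f = 444 MHz = 4.44 × 10^8 Hz.
For a photon p = hf/c, so p = 9.813 × 10^-34 kg·m/s.
Converting to eV/c: p = 1.836 × 10^-6 eV/c ≈ 1.84 × 10^-6 eV/c.

1.84 × 10^-6 eV/c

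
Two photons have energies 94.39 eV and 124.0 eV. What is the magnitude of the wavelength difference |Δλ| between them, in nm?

Using λ = hc/E: λ₁ = 1.3135e-8 m, λ₂ = 9.9987e-9 m.
|Δλ| = |1.3135e-8 − 9.9987e-9| = 3.14e-9 m = 3.14 nm.

3.14 nm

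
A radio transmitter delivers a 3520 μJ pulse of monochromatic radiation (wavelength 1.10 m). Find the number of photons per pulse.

Per-photon energy: E = 1.806 × 10^-25 J (from wavelength = 1.10 m).
N = E_total / E_photon = 0.00352 J / 1.806 × 10^-25 J = 1.95 × 10^22.

1.95 × 10^22 photons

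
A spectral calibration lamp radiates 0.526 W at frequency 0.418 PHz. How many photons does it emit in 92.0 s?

1.75·10^20 photons

Total energy: E_total = P·t = 0.526 × 92.0 = 48.39 J.
Per-photon energy: E = 2.770·10^-19 J.
N = E_total / E_photon = 1.75·10^20.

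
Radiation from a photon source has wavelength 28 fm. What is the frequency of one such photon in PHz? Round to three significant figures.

1.07 × 10^7 PHz

(c = 2.99792458 × 10^8 m/s.)
Convert to SI: λ = 28 fm = 2.8 × 10^-14 m.
Apply f = c/λ: f = 1.071 × 10^22 Hz.
Converting to PHz: f = 1.071 × 10^7 PHz ≈ 1.07 × 10^7 PHz.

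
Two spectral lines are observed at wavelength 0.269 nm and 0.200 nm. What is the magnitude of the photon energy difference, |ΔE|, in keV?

Using E = hc/λ: E₁ = 7.385e-16 J, E₂ = 9.932e-16 J.
|ΔE| = |7.385e-16 − 9.932e-16| = 2.55e-16 J = 1.59 keV.

1.59 keV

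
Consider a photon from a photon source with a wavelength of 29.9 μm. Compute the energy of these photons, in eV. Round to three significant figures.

Convert to SI: λ = 29.9 μm = 2.99 × 10^-5 m.
Apply E = hc/λ: E = 6.644 × 10^-21 J.
Converting to eV: E = 0.04147 eV ≈ 0.0415 eV.

0.0415 eV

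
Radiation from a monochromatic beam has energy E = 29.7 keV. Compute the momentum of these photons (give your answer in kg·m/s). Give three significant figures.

In SI units: E = 29.7 keV = 4.7585 × 10^-15 J.
The photon relation is p = E/c, giving p = 1.587 × 10^-23 kg·m/s.
So p ≈ 1.59 × 10^-23 kg·m/s.

1.59 × 10^-23 kg·m/s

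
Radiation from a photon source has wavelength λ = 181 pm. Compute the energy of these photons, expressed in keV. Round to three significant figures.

6.85 keV

First convert: λ = 181 pm = 1.81e-10 m.
Since E = hc/λ for a photon, E = 1.097e-15 J.
Converting to keV: E = 6.850 keV ≈ 6.85 keV.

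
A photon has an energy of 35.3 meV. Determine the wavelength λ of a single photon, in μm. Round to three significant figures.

35.1 μm

Convert to SI: E = 35.3 meV = 5.6557·10^-21 J.
Since λ = hc/E for a photon, λ = 3.512·10^-5 m.
Converting to μm: λ = 35.12 μm ≈ 35.1 μm.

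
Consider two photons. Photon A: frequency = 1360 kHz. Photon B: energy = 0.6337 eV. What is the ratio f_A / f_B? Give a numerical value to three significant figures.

f_A = 1.360 × 10^6 Hz (from frequency = 1360 kHz, via f given directly).
f_B = 1.532 × 10^14 Hz (from energy = 0.6337 eV, via f = E/h).
Ratio = 1.360 × 10^6 / 1.532 × 10^14 = 8.88 × 10^-9.

8.88 × 10^-9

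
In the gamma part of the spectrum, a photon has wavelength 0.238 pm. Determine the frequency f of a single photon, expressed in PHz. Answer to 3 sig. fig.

1.26 × 10^6 PHz

Convert to SI: λ = 0.238 pm = 2.38 × 10^-13 m.
For a photon f = c/λ, so f = 1.260 × 10^21 Hz.
Converting to PHz: f = 1.260 × 10^6 PHz ≈ 1.26 × 10^6 PHz.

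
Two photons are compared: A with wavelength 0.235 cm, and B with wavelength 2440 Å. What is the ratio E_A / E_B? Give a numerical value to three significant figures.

E_A = 8.453e-23 J (from wavelength = 0.235 cm, via E = hc/λ).
E_B = 8.141e-19 J (from wavelength = 2440 Å, via E = hc/λ).
Ratio = 8.453e-23 / 8.141e-19 = 1.04e-4.

1.04e-4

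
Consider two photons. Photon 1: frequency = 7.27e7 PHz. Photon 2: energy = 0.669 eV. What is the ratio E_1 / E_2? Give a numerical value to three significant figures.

4.49e8

E_1 = 4.817e-11 J (from frequency = 7.27e7 PHz, via E = hf).
E_2 = 1.072e-19 J (from energy = 0.669 eV, via E given directly).
Ratio = 4.817e-11 / 1.072e-19 = 4.49e8.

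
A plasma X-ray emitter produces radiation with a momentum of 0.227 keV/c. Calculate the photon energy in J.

3.64 × 10^-17 J

Convert to SI: p = 0.227 keV/c = 1.2132 × 10^-25 kg·m/s.
Apply E = pc: E = 3.637 × 10^-17 J.
So E ≈ 3.64 × 10^-17 J.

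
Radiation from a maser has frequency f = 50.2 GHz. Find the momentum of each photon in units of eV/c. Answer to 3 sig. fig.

Take h = 6.62607015 × 10^-34 J·s, c = 2.99792458 × 10^8 m/s, 1 eV = 1.602176634 × 10^-19 J.
In SI units: f = 50.2 GHz = 5.02 × 10^10 Hz.
For a photon p = hf/c, so p = 1.110 × 10^-31 kg·m/s.
Converting to eV/c: p = 2.076 × 10^-4 eV/c ≈ 2.08 × 10^-4 eV/c.

2.08 × 10^-4 eV/c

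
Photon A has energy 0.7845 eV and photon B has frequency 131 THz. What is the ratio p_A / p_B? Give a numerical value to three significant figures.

p_A = 4.193 × 10^-28 kg·m/s (from energy = 0.7845 eV, via p = E/c).
p_B = 2.895 × 10^-28 kg·m/s (from frequency = 131 THz, via p = hf/c).
Ratio = 4.193 × 10^-28 / 2.895 × 10^-28 = 1.45.

1.45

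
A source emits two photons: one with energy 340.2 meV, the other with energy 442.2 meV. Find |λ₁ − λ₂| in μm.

Using λ = hc/E: λ₁ = 3.6445 × 10^-6 m, λ₂ = 2.8038 × 10^-6 m.
|Δλ| = |3.6445 × 10^-6 − 2.8038 × 10^-6| = 8.41 × 10^-7 m = 0.841 μm.

0.841 μm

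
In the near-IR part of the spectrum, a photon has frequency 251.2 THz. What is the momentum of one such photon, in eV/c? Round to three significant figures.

First convert: f = 251.2 THz = 2.512 × 10^14 Hz.
For a photon p = hf/c, so p = 5.552 × 10^-28 kg·m/s.
Converting to eV/c: p = 1.039 eV/c ≈ 1.04 eV/c.

1.04 eV/c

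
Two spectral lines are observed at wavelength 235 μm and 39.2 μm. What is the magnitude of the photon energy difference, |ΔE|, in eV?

0.0264 eV

Using E = hc/λ: E₁ = 8.453e-22 J, E₂ = 5.067e-21 J.
|ΔE| = |8.453e-22 − 5.067e-21| = 4.22e-21 J = 0.0264 eV.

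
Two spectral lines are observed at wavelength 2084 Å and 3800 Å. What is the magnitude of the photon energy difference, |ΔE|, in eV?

Using E = hc/λ: E₁ = 9.5319e-19 J, E₂ = 5.2275e-19 J.
|ΔE| = |9.5319e-19 − 5.2275e-19| = 4.30e-19 J = 2.69 eV.

2.69 eV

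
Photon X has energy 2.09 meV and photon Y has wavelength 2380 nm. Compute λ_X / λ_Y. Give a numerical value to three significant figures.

249

λ_X = 5.932e-4 m (from energy = 2.09 meV, via λ = hc/E).
λ_Y = 2.380e-6 m (from wavelength = 2380 nm, via λ given directly).
Ratio = 5.932e-4 / 2.380e-6 = 249.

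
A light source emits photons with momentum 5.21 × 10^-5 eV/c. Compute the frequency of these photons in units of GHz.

Convert to SI: p = 5.21 × 10^-5 eV/c = 2.7844 × 10^-32 kg·m/s.
For a photon f = pc/h, so f = 1.260 × 10^10 Hz.
Converting to GHz: f = 12.60 GHz ≈ 12.6 GHz.

12.6 GHz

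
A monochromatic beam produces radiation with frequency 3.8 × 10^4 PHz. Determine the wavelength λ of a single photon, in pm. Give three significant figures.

7.89 pm

Take c = 2.99792458 × 10^8 m/s.
In SI units: f = 3.8 × 10^4 PHz = 3.8 × 10^19 Hz.
Apply λ = c/f: λ = 7.889 × 10^-12 m.
Converting to pm: λ = 7.889 pm ≈ 7.89 pm.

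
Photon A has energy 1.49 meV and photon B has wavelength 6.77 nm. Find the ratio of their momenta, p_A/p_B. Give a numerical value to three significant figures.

8.14e-6

p_A = 7.963e-31 kg·m/s (from energy = 1.49 meV, via p = E/c).
p_B = 9.787e-26 kg·m/s (from wavelength = 6.77 nm, via p = h/λ).
Ratio = 7.963e-31 / 9.787e-26 = 8.14e-6.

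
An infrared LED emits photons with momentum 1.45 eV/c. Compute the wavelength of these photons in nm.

855 nm

Convert to SI: p = 1.45 eV/c = 7.7492 × 10^-28 kg·m/s.
Apply λ = h/p: λ = 8.551 × 10^-7 m.
Converting to nm: λ = 855.1 nm ≈ 855 nm.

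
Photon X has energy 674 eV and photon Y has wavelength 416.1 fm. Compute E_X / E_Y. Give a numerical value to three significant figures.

2.26e-4

E_X = 1.080e-16 J (from energy = 674 eV, via E given directly).
E_Y = 4.774e-13 J (from wavelength = 416.1 fm, via E = hc/λ).
Ratio = 1.080e-16 / 4.774e-13 = 2.26e-4.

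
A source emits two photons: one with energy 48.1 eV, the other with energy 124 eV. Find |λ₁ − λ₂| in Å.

158 Å

Using λ = hc/E: λ₁ = 2.578e-8 m, λ₂ = 9.999e-9 m.
|Δλ| = |2.578e-8 − 9.999e-9| = 1.58e-8 m = 158 Å.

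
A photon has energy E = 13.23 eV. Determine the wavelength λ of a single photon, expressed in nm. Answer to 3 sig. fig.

In SI units: E = 13.23 eV = 2.1197 × 10^-18 J.
Apply λ = hc/E: λ = 9.371 × 10^-8 m.
Converting to nm: λ = 93.71 nm ≈ 93.7 nm.

93.7 nm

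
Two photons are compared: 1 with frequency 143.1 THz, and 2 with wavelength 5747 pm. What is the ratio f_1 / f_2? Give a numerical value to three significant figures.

2.74 × 10^-3

f_1 = 1.431 × 10^14 Hz (from frequency = 143.1 THz, via f given directly).
f_2 = 5.217 × 10^16 Hz (from wavelength = 5747 pm, via f = c/λ).
Ratio = 1.431 × 10^14 / 5.217 × 10^16 = 2.74 × 10^-3.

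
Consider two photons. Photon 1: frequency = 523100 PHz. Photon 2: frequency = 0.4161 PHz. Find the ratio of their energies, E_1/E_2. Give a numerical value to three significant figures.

1.26e6

E_1 = 3.466e-13 J (from frequency = 523100 PHz, via E = hf).
E_2 = 2.757e-19 J (from frequency = 0.4161 PHz, via E = hf).
Ratio = 3.466e-13 / 2.757e-19 = 1.26e6.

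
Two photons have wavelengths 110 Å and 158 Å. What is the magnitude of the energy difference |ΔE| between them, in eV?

34.2 eV

Using E = hc/λ: E₁ = 1.806·10^-17 J, E₂ = 1.257·10^-17 J.
|ΔE| = |1.806·10^-17 − 1.257·10^-17| = 5.49·10^-18 J = 34.2 eV.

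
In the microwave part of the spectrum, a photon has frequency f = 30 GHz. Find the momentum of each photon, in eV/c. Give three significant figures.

1.24e-4 eV/c

Take h = 6.62607015e-34 J·s, c = 2.99792458e8 m/s, 1 eV = 1.602176634e-19 J.
First convert: f = 30 GHz = 3.0e10 Hz.
For a photon p = hf/c, so p = 6.631e-32 kg·m/s.
Converting to eV/c: p = 1.241e-4 eV/c ≈ 1.24e-4 eV/c.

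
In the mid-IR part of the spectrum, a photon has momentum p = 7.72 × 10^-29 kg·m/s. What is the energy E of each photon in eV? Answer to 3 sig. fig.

Use c = 2.99792458 × 10^8 m/s, 1 eV = 1.602176634 × 10^-19 J.
Since E = pc for a photon, E = 2.314 × 10^-20 J.
Converting to eV: E = 0.1445 eV ≈ 0.144 eV.

0.144 eV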